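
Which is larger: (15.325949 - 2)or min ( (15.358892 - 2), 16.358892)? min ( (15.358892 - 2), 16.358892)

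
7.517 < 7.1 False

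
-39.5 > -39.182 False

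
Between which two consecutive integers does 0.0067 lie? 0 and 1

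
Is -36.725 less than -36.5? Yes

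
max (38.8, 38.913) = 38.913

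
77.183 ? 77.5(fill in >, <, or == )<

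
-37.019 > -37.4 True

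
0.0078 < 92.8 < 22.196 False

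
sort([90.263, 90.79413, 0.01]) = [0.01, 90.263, 90.79413]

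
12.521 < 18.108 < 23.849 True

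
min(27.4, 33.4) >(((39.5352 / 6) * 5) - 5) False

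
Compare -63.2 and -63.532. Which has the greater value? -63.2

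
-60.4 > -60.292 False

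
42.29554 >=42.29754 False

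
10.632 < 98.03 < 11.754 False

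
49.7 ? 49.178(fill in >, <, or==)>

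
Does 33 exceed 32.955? Yes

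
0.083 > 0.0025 True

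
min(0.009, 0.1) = 0.009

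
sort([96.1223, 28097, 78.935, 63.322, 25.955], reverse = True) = [28097, 96.1223, 78.935, 63.322, 25.955]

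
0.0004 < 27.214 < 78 True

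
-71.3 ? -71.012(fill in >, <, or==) <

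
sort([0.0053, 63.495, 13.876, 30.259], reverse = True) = [63.495, 30.259, 13.876, 0.0053]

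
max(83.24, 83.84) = 83.84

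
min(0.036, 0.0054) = 0.0054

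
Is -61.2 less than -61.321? No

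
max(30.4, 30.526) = 30.526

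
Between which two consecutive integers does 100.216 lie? 100 and 101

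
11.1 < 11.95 True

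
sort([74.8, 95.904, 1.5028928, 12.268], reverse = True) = [95.904, 74.8, 12.268, 1.5028928]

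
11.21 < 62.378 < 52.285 False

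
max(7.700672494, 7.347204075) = 7.700672494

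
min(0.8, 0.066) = 0.066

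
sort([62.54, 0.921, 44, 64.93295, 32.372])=[0.921, 32.372, 44, 62.54, 64.93295]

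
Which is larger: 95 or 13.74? 95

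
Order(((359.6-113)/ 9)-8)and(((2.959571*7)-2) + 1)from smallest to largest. (((359.6-113)/ 9)-8), (((2.959571*7)-2) + 1)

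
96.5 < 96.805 True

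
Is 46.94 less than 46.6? No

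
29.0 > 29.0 False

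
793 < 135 False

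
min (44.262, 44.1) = 44.1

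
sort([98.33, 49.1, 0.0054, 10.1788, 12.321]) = [0.0054, 10.1788, 12.321, 49.1, 98.33]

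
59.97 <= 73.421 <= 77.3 True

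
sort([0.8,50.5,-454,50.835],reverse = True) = [50.835,50.5,0.8,-454]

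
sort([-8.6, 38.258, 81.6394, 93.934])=[-8.6, 38.258, 81.6394, 93.934]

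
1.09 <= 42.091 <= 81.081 True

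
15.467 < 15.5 True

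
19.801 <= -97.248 False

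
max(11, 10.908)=11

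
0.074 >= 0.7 False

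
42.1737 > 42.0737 True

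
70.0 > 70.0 False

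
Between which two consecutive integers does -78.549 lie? -79 and -78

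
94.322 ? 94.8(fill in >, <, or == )<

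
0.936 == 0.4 False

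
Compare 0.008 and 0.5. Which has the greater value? 0.5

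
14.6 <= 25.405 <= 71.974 True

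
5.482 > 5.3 True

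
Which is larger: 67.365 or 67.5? 67.5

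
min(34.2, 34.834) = 34.2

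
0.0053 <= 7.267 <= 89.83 True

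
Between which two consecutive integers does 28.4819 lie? 28 and 29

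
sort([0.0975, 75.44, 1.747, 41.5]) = [0.0975, 1.747, 41.5, 75.44]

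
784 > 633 True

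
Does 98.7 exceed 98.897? No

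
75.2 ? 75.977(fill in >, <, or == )<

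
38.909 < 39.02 True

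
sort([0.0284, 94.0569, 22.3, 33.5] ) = [0.0284, 22.3, 33.5, 94.0569]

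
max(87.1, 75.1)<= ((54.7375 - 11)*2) True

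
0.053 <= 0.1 True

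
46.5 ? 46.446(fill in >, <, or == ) >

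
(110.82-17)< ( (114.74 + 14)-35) False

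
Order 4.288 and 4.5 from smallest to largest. 4.288, 4.5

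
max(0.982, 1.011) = 1.011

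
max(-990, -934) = -934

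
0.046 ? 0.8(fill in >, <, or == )<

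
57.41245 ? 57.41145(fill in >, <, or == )>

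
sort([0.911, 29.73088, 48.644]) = [0.911, 29.73088, 48.644]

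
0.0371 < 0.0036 False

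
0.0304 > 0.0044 True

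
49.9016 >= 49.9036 False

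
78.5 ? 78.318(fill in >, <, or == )>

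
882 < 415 False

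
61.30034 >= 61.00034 True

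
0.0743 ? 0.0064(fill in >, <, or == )>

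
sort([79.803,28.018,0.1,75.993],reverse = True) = [79.803,75.993,28.018,0.1]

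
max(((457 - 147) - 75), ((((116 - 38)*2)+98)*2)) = 508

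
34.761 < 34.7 False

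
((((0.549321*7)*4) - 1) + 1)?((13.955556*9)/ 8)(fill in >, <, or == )<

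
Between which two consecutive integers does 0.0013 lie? 0 and 1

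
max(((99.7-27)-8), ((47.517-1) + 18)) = 64.7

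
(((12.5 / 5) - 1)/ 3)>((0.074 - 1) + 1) True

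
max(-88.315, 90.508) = 90.508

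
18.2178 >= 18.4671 False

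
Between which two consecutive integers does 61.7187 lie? 61 and 62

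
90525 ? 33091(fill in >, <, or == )>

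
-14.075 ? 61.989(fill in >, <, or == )<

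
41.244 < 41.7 True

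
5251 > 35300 False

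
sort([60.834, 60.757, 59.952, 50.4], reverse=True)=[60.834, 60.757, 59.952, 50.4]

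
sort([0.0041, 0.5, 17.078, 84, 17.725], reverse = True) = [84, 17.725, 17.078, 0.5, 0.0041]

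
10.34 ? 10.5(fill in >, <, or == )<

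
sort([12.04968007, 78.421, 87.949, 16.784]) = [12.04968007, 16.784, 78.421, 87.949]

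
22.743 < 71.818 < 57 False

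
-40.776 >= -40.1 False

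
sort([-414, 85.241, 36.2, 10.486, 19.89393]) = [-414, 10.486, 19.89393, 36.2, 85.241]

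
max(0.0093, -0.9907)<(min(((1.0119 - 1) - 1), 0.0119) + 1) True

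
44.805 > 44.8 True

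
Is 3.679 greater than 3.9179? No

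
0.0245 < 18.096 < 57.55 True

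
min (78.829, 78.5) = 78.5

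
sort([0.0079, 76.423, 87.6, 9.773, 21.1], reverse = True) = [87.6, 76.423, 21.1, 9.773, 0.0079]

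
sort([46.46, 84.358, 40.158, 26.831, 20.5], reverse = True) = [84.358, 46.46, 40.158, 26.831, 20.5]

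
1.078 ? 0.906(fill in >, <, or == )>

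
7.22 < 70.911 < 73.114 True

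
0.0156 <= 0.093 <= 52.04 True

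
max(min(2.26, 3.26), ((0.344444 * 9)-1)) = 2.26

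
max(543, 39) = 543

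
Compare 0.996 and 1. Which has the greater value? 1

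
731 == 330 False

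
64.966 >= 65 False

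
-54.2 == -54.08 False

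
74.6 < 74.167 False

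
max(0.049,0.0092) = 0.049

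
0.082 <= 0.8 True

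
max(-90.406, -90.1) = -90.1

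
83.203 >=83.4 False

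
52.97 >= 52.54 True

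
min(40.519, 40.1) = 40.1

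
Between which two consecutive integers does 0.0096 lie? 0 and 1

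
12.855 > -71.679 True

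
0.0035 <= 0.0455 True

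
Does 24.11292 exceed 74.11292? No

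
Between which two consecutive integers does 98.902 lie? 98 and 99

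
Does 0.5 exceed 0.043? Yes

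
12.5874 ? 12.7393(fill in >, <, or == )<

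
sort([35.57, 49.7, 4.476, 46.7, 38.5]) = [4.476, 35.57, 38.5, 46.7, 49.7]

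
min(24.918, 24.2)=24.2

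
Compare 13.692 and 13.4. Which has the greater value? 13.692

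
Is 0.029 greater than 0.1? No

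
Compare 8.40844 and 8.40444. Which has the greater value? 8.40844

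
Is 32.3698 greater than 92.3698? No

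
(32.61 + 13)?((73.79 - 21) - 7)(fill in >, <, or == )<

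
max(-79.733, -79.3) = -79.3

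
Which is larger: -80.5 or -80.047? -80.047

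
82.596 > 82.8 False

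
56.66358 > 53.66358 True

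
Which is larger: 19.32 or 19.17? 19.32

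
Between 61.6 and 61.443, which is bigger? 61.6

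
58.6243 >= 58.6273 False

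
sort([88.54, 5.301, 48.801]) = [5.301, 48.801, 88.54]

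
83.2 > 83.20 False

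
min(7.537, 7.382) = 7.382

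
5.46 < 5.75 True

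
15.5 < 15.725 True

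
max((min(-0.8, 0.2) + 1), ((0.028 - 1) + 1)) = 0.2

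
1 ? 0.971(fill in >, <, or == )>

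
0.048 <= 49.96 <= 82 True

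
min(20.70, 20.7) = 20.70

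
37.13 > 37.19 False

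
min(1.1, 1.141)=1.1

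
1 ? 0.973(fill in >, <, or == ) >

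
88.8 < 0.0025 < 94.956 False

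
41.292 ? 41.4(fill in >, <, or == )<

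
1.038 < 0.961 False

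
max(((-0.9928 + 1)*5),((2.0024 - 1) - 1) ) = 0.036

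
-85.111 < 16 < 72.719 True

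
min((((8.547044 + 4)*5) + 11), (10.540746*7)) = 73.73522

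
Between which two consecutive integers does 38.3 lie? 38 and 39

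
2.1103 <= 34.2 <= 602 True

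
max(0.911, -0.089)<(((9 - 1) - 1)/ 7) True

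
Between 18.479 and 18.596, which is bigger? 18.596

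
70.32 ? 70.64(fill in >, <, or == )<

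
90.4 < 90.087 False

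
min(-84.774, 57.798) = -84.774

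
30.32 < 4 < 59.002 False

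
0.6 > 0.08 True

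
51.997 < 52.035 True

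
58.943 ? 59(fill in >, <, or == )<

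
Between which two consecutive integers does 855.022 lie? 855 and 856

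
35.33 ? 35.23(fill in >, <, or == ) >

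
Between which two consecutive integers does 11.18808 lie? 11 and 12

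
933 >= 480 True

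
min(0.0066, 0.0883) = 0.0066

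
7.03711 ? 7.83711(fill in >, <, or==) <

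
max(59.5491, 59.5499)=59.5499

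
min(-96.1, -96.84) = -96.84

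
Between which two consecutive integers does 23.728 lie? 23 and 24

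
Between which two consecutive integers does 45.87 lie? 45 and 46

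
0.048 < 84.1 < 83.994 False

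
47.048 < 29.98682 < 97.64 False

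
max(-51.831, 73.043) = 73.043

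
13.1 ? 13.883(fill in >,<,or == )<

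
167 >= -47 True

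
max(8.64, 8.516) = 8.64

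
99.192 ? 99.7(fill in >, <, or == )<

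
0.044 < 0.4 True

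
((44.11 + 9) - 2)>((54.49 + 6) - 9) False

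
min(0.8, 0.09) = 0.09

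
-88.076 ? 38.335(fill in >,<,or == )<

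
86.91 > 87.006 False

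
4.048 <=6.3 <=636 True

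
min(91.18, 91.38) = 91.18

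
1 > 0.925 True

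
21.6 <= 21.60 True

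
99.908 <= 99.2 False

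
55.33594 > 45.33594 True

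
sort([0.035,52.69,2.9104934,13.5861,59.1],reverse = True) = [59.1,52.69,13.5861,2.9104934,0.035]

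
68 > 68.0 False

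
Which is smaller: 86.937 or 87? 86.937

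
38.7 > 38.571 True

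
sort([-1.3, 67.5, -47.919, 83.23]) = [-47.919, -1.3, 67.5, 83.23]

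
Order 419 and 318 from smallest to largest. 318, 419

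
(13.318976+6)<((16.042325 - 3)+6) False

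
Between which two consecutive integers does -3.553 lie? -4 and -3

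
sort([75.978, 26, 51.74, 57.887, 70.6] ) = [26, 51.74, 57.887, 70.6, 75.978]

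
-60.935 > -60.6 False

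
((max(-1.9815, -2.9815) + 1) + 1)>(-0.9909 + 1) True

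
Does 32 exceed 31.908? Yes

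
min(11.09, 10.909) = 10.909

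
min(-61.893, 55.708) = -61.893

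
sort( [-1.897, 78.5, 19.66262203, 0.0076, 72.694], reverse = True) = [78.5, 72.694, 19.66262203, 0.0076, -1.897]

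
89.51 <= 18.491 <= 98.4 False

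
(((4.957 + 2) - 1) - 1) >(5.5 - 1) True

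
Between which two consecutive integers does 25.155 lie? 25 and 26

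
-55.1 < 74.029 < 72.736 False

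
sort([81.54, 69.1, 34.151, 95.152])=[34.151, 69.1, 81.54, 95.152]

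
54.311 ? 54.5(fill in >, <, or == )<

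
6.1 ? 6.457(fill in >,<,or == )<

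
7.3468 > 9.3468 False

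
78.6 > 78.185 True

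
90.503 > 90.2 True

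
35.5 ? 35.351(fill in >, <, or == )>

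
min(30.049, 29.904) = 29.904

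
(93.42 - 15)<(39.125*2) False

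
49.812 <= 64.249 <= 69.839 True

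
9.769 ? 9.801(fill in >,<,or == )<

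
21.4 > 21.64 False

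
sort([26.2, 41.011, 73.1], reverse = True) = [73.1, 41.011, 26.2]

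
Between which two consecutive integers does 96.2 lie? 96 and 97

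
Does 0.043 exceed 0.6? No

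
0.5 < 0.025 False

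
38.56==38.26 False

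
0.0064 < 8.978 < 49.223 True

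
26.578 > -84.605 True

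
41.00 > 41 False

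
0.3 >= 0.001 True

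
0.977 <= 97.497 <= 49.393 False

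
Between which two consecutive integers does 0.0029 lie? 0 and 1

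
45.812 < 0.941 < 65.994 False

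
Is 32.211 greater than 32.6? No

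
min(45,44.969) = 44.969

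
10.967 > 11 False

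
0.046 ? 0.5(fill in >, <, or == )<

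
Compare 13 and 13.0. They are equal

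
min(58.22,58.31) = 58.22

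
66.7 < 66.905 True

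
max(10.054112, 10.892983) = 10.892983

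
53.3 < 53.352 True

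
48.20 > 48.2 False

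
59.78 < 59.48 False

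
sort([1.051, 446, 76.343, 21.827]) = [1.051, 21.827, 76.343, 446]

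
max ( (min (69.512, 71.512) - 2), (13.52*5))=67.6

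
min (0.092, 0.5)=0.092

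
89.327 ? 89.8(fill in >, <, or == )<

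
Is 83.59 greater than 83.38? Yes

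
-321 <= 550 True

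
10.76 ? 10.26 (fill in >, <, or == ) >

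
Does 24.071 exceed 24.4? No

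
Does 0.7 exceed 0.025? Yes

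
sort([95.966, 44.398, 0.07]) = [0.07, 44.398, 95.966]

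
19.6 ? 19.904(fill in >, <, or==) <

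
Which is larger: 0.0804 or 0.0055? 0.0804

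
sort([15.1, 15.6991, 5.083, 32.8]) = [5.083, 15.1, 15.6991, 32.8]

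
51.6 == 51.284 False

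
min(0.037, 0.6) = 0.037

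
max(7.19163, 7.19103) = 7.19163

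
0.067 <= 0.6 True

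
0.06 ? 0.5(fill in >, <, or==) <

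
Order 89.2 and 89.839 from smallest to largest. 89.2, 89.839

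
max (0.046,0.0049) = 0.046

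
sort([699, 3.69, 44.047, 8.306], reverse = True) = [699, 44.047, 8.306, 3.69]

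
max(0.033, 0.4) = 0.4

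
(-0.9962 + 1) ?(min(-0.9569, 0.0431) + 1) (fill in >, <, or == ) <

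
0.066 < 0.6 True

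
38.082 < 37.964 False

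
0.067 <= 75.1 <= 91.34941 True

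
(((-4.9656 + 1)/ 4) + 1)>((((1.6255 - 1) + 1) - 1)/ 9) False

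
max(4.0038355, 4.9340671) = 4.9340671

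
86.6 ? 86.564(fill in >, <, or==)>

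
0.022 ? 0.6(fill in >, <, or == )<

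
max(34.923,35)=35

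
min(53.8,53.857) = 53.8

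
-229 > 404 False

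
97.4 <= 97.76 True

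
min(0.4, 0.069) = 0.069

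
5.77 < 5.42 False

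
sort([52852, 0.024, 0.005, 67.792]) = [0.005, 0.024, 67.792, 52852]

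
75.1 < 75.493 True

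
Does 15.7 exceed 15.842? No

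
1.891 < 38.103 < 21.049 False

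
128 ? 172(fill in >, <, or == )<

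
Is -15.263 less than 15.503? Yes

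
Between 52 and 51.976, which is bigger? 52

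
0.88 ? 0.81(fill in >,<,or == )>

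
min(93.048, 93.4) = 93.048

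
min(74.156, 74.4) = 74.156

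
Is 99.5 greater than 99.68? No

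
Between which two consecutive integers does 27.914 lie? 27 and 28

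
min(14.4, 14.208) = 14.208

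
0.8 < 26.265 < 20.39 False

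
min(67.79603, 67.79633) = 67.79603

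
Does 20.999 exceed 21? No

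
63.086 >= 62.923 True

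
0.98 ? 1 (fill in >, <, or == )<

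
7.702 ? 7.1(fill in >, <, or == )>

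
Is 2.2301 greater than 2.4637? No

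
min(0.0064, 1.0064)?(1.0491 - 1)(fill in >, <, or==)<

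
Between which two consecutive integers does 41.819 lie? 41 and 42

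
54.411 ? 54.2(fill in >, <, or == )>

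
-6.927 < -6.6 True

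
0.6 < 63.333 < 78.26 True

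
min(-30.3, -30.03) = -30.3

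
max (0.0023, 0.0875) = 0.0875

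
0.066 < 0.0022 False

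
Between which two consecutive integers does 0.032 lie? 0 and 1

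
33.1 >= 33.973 False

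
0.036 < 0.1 True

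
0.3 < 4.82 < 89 True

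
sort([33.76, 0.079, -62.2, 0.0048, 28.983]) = [-62.2, 0.0048, 0.079, 28.983, 33.76]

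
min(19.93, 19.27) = 19.27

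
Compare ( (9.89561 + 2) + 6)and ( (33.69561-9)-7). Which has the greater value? ( (9.89561 + 2) + 6)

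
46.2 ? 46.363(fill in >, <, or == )<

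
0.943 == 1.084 False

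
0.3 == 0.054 False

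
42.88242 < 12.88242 False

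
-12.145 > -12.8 True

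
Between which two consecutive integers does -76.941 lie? -77 and -76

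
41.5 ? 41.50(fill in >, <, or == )==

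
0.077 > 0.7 False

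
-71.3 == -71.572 False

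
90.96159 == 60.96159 False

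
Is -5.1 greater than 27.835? No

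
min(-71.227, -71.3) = -71.3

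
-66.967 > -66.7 False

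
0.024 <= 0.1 True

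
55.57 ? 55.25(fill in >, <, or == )>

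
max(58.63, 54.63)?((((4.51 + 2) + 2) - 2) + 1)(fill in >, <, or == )>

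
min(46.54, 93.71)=46.54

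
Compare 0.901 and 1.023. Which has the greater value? 1.023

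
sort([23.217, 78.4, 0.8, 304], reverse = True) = [304, 78.4, 23.217, 0.8]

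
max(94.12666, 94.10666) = 94.12666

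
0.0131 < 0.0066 False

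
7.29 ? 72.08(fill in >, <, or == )<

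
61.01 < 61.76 True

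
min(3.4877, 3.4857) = 3.4857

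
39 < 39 False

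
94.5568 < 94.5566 False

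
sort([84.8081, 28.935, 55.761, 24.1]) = [24.1, 28.935, 55.761, 84.8081]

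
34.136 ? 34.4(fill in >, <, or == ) <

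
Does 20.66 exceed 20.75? No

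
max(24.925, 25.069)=25.069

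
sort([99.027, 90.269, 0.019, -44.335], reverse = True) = [99.027, 90.269, 0.019, -44.335]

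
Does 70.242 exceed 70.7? No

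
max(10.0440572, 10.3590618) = 10.3590618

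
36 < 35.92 False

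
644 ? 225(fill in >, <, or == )>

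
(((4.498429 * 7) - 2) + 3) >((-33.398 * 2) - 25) True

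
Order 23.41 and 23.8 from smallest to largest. 23.41, 23.8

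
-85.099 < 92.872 True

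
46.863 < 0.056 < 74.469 False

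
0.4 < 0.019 False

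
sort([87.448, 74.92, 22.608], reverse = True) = [87.448, 74.92, 22.608]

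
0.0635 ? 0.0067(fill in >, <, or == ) >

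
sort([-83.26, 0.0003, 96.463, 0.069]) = [-83.26, 0.0003, 0.069, 96.463]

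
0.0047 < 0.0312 True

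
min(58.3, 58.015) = 58.015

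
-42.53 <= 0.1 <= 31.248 True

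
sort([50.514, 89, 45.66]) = [45.66, 50.514, 89]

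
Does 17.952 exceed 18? No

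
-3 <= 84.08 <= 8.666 False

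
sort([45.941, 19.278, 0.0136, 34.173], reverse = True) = [45.941, 34.173, 19.278, 0.0136]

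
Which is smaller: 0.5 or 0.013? 0.013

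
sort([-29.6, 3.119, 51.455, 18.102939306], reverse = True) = [51.455, 18.102939306, 3.119, -29.6]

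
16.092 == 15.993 False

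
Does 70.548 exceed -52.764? Yes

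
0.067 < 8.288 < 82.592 True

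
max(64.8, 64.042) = 64.8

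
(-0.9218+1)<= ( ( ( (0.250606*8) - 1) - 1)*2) False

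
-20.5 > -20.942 True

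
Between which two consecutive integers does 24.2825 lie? 24 and 25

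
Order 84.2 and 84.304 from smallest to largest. 84.2, 84.304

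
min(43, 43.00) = 43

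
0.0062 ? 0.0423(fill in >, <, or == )<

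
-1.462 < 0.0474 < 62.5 True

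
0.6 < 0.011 False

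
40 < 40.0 False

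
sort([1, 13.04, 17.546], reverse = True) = [17.546, 13.04, 1]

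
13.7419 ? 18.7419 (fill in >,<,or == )<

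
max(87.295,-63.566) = 87.295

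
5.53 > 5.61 False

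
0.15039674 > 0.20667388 False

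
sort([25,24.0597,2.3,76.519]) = [2.3,24.0597,25,76.519]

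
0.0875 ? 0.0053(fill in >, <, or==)>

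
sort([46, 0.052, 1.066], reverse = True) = [46, 1.066, 0.052]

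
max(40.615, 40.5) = 40.615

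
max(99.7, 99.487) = 99.7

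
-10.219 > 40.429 False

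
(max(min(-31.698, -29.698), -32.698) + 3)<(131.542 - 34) True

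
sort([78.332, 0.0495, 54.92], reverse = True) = [78.332, 54.92, 0.0495]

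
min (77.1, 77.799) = 77.1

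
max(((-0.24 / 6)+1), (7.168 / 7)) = 1.024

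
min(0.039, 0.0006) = 0.0006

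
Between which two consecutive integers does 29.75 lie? 29 and 30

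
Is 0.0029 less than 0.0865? Yes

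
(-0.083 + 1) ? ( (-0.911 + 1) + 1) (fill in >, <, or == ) <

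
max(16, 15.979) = 16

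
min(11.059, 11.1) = 11.059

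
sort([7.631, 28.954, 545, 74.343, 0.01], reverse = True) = [545, 74.343, 28.954, 7.631, 0.01]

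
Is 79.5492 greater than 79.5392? Yes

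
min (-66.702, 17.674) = -66.702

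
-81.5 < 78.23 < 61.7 False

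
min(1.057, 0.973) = 0.973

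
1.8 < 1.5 False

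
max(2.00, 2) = 2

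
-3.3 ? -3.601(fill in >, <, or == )>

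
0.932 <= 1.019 True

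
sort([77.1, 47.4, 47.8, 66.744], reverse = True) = [77.1, 66.744, 47.8, 47.4]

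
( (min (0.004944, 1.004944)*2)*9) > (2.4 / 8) False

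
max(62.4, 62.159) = 62.4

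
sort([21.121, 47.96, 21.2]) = [21.121, 21.2, 47.96]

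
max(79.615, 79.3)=79.615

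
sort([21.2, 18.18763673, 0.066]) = [0.066, 18.18763673, 21.2]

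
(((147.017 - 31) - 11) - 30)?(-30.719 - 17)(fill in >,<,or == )>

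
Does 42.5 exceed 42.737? No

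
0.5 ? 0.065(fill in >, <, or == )>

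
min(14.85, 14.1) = 14.1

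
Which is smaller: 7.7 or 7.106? 7.106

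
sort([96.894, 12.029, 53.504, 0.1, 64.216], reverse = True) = [96.894, 64.216, 53.504, 12.029, 0.1]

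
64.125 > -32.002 True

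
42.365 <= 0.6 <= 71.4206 False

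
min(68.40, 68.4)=68.40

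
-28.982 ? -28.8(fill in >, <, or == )<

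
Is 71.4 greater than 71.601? No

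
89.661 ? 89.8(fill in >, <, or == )<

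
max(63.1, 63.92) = 63.92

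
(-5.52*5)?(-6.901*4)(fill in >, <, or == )>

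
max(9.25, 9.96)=9.96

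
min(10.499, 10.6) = 10.499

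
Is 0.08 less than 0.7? Yes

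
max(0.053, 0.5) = 0.5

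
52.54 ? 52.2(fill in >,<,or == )>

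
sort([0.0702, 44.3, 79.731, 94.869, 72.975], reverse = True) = [94.869, 79.731, 72.975, 44.3, 0.0702]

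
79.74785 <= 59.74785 False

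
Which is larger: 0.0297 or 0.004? 0.0297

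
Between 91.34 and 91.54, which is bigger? 91.54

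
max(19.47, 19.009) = 19.47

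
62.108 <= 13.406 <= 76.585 False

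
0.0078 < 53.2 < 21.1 False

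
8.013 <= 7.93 False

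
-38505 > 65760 False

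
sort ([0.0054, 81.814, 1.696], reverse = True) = [81.814, 1.696, 0.0054]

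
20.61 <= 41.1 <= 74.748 True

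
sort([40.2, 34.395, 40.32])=[34.395, 40.2, 40.32]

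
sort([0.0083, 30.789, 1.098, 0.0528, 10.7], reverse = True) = [30.789, 10.7, 1.098, 0.0528, 0.0083]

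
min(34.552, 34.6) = 34.552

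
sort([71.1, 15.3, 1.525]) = [1.525, 15.3, 71.1]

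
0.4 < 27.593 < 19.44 False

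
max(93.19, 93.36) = 93.36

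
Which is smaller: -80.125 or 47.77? -80.125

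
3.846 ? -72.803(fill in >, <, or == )>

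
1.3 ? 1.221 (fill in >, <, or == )>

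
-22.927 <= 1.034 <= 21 True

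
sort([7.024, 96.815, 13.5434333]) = [7.024, 13.5434333, 96.815]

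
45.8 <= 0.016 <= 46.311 False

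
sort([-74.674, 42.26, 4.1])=[-74.674, 4.1, 42.26]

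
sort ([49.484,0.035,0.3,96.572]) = [0.035,0.3,49.484,96.572]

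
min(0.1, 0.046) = 0.046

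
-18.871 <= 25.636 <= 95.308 True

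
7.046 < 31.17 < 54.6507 True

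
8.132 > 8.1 True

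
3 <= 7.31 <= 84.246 True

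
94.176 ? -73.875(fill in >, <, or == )>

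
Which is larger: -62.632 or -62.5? -62.5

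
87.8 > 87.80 False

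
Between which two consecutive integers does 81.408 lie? 81 and 82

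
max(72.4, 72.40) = 72.40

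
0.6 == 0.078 False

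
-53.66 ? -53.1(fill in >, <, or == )<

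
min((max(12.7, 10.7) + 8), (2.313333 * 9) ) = 20.7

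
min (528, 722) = 528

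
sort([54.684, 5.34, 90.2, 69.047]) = [5.34, 54.684, 69.047, 90.2]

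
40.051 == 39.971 False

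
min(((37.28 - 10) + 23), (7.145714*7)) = 50.019998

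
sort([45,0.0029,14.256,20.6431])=[0.0029,14.256,20.6431,45]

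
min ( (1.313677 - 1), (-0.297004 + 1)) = 0.313677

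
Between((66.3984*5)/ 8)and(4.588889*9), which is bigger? ((66.3984*5)/ 8)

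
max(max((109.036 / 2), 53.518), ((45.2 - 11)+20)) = 54.518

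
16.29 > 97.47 False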